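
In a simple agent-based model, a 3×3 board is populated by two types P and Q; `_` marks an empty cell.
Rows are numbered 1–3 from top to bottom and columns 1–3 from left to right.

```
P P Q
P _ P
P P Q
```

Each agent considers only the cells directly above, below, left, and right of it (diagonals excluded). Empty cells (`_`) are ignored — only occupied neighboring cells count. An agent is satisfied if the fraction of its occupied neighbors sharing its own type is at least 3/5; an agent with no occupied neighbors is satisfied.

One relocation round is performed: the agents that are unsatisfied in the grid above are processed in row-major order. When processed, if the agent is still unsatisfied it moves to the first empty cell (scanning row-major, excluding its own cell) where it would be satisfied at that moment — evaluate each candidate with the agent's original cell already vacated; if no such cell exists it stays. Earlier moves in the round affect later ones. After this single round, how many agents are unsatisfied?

Initially unsatisfied (in order): (1,2), (1,3), (2,3), (3,2), (3,3).
  (1,2) → (2,2).
  (1,3): no empty cell satisfies it; stays.
  (2,3) → (1,2).
  (3,2): now satisfied by earlier moves; stays.
  (3,3): no empty cell satisfies it; stays.
Resulting grid:
P P Q
P P _
P P Q
Unsatisfied now: (1,3), (3,3).

2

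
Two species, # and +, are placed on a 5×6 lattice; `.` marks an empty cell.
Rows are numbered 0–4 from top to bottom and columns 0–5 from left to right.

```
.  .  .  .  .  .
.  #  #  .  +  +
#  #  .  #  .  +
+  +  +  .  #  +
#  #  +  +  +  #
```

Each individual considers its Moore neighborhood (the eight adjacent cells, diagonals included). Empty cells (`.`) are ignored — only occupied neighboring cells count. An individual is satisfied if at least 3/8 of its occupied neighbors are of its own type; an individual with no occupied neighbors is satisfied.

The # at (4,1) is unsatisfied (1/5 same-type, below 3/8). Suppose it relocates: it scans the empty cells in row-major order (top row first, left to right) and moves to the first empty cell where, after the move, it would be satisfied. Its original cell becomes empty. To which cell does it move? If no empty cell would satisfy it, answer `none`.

(0,0)

Vacating (4,1). Empty cells in order:
  (0,0): 1/1 same-type → satisfied — stop here.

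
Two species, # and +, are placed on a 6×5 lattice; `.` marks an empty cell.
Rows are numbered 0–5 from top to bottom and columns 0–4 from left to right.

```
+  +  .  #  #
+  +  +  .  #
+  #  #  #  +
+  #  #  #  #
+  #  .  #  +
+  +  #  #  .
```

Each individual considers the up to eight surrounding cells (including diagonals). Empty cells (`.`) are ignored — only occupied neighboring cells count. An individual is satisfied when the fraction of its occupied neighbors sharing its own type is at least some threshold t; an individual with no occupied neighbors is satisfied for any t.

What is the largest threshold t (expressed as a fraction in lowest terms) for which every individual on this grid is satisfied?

0/1

(0,0)+ 3/3
(0,1)+ 4/4
(0,3)# 2/3
(0,4)# 2/2
(1,0)+ 4/5
(1,1)+ 5/7
(1,2)+ 2/6
(1,4)# 3/4
(2,0)+ 3/5
(2,1)# 3/8
(2,2)# 5/7
(2,3)# 5/7
(2,4)+ 0/4
(3,0)+ 2/5
(3,1)# 4/7
(3,2)# 7/7
(3,3)# 5/7
(3,4)# 3/5
(4,0)+ 3/5
(4,1)# 3/7
(4,3)# 5/6
(4,4)+ 0/4
(5,0)+ 2/3
(5,1)+ 2/4
(5,2)# 3/4
(5,3)# 2/3
The smallest same-type fraction is 0/4 at (2,4), which reduces to 0/1. Any threshold above that leaves this individual unsatisfied.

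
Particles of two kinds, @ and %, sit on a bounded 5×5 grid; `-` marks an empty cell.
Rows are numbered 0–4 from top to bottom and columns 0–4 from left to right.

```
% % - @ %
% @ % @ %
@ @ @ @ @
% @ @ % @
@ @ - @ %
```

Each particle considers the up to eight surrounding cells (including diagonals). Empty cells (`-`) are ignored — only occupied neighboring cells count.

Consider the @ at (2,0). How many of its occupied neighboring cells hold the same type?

3

Occupied neighbors of (2,0): (1,0)=%, (1,1)=@, (2,1)=@, (3,0)=%, (3,1)=@.
Same type (@): 3 of 5.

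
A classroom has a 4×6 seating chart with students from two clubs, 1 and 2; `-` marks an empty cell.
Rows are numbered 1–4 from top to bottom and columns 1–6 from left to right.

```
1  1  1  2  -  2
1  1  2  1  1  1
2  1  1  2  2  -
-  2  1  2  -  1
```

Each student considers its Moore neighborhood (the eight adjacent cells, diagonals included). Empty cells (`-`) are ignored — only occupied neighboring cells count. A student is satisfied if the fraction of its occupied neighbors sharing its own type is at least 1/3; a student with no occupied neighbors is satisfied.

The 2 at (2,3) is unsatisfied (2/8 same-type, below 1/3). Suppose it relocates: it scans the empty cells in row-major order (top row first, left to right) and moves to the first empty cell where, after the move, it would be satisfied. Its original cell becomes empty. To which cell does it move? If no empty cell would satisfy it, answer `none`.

(1,5)

Vacating (2,3). Empty cells in order:
  (1,5): 2/5 same-type → satisfied — stop here.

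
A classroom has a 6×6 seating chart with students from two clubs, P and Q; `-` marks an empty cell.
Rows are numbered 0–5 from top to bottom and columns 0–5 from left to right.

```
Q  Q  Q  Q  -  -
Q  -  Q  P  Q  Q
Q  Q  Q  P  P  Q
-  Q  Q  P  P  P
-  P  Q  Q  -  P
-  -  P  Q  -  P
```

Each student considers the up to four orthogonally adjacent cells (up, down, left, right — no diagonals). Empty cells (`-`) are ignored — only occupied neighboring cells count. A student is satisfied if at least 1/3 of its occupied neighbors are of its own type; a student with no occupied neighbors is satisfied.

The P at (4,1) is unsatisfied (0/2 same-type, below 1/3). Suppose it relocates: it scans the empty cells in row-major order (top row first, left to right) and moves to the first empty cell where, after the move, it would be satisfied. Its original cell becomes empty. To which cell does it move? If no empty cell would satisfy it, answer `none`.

(4,0)

Vacating (4,1). Empty cells in order:
  (0,4): 0/2 same-type → still unsatisfied.
  (0,5): 0/1 same-type → still unsatisfied.
  (1,1): 0/4 same-type → still unsatisfied.
  (3,0): 0/2 same-type → still unsatisfied.
  (4,0): 0/0 same-type → satisfied — stop here.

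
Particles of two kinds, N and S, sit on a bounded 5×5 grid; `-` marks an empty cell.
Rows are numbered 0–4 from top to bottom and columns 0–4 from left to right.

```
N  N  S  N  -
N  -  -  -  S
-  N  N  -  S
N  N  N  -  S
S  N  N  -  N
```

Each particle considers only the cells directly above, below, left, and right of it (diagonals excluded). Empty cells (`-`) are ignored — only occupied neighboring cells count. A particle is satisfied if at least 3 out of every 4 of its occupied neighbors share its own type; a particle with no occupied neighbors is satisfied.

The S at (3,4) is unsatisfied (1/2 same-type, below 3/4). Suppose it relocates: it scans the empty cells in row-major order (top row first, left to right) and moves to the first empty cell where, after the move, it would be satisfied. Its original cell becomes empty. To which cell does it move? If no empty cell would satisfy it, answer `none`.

none

Vacating (3,4). Empty cells in order:
  (0,4): 1/2 same-type → still unsatisfied.
  (1,1): 0/3 same-type → still unsatisfied.
  (1,2): 1/2 same-type → still unsatisfied.
  (1,3): 1/2 same-type → still unsatisfied.
  (2,0): 0/3 same-type → still unsatisfied.
  (2,3): 1/2 same-type → still unsatisfied.
  (3,3): 0/1 same-type → still unsatisfied.
  (4,3): 0/2 same-type → still unsatisfied.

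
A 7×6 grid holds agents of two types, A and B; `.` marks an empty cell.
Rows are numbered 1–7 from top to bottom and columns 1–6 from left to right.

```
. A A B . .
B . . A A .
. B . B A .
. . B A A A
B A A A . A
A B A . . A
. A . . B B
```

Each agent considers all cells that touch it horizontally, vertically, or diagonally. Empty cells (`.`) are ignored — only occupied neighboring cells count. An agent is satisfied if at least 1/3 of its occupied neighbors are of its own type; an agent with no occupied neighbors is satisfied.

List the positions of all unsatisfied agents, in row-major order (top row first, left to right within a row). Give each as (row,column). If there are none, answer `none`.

Row 1: (1,2)A 1/2 ok · (1,3)A 2/3 ok · (1,4)B 0/3 unhappy
Row 2: (2,1)B 1/2 ok · (2,4)A 3/5 ok · (2,5)A 2/4 ok
Row 3: (3,2)B 2/2 ok · (3,4)B 1/6 unhappy · (3,5)A 5/6 ok
Row 4: (4,3)B 2/6 ok · (4,4)A 4/6 ok · (4,5)A 5/6 ok · (4,6)A 3/3 ok
Row 5: (5,1)B 1/3 ok · (5,2)A 3/6 ok · (5,3)A 4/6 ok · (5,4)A 4/5 ok · (5,6)A 3/3 ok
Row 6: (6,1)A 2/4 ok · (6,2)B 1/6 unhappy · (6,3)A 4/5 ok · (6,6)A 1/3 ok
Row 7: (7,2)A 2/3 ok · (7,5)B 1/2 ok · (7,6)B 1/2 ok

(1,4), (3,4), (6,2)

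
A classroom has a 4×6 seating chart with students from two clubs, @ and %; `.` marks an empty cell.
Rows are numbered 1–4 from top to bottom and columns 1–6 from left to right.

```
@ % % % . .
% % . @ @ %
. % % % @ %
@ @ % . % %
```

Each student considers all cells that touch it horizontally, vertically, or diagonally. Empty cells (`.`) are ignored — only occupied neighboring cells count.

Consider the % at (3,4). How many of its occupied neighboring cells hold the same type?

Occupied neighbors of (3,4): (2,4)=@, (2,5)=@, (3,3)=%, (3,5)=@, (4,3)=%, (4,5)=%.
Same type (%): 3 of 6.

3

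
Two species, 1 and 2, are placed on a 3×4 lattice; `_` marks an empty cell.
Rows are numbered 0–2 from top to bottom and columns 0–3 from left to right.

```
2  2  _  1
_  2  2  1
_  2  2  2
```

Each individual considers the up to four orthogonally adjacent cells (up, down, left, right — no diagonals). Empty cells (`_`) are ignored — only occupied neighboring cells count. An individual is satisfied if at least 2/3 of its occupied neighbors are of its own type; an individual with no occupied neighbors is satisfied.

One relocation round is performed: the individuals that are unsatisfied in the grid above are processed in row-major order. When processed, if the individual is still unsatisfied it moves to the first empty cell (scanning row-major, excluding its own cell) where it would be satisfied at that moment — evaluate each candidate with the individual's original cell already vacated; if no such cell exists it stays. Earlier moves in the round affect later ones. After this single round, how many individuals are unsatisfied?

Initially unsatisfied (in order): (1,3), (2,3).
  (1,3): no empty cell satisfies it; stays.
  (2,3) → (0,2).
Resulting grid:
2 2 2 1
_ 2 2 1
_ 2 2 _
Unsatisfied now: (0,3), (1,3).

2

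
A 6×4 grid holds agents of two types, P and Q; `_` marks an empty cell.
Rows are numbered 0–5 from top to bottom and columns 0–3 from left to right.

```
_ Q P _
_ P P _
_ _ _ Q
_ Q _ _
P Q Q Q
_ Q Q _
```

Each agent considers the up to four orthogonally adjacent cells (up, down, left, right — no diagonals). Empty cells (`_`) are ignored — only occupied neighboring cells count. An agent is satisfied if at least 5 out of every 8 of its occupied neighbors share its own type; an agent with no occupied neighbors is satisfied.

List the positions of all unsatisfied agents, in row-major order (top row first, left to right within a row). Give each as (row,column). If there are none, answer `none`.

Row 0: (0,1)Q 0/2 ✗ · (0,2)P 1/2 ✗
Row 1: (1,1)P 1/2 ✗ · (1,2)P 2/2 ✓
Row 2: (2,3)Q 0/0 ✓
Row 3: (3,1)Q 1/1 ✓
Row 4: (4,0)P 0/1 ✗ · (4,1)Q 3/4 ✓ · (4,2)Q 3/3 ✓ · (4,3)Q 1/1 ✓
Row 5: (5,1)Q 2/2 ✓ · (5,2)Q 2/2 ✓

(0,1), (0,2), (1,1), (4,0)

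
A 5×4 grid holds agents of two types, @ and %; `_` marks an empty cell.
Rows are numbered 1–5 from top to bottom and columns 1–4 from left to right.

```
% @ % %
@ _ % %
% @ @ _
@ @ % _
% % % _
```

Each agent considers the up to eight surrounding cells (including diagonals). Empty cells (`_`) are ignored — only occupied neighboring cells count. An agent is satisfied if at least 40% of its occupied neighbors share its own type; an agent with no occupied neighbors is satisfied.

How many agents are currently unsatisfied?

(1,1)% 0/2 not
(1,2)@ 1/4 not
(1,3)% 3/4 satisfied
(1,4)% 3/3 satisfied
(2,1)@ 2/4 satisfied
(2,3)% 3/6 satisfied
(2,4)% 3/4 satisfied
(3,1)% 0/4 not
(3,2)@ 4/7 satisfied
(3,3)@ 2/5 satisfied
(4,1)@ 2/5 satisfied
(4,2)@ 3/8 not
(4,3)% 2/5 satisfied
(5,1)% 1/3 not
(5,2)% 3/5 satisfied
(5,3)% 2/3 satisfied
Unsatisfied: (1,1), (1,2), (3,1), (4,2), (5,1) — 5 in total.

5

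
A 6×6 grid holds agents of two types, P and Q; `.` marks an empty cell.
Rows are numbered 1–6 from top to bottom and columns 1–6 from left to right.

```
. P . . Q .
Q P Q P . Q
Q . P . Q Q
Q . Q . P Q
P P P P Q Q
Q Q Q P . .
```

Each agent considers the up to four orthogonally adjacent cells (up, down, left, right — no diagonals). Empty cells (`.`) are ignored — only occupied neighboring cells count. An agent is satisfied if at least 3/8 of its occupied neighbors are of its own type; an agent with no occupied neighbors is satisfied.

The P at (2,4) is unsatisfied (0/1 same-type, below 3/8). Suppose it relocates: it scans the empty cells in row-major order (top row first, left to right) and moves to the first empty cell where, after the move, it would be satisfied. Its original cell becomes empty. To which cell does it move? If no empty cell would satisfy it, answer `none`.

(1,1)

Vacating (2,4). Empty cells in order:
  (1,1): 1/2 same-type → satisfied — stop here.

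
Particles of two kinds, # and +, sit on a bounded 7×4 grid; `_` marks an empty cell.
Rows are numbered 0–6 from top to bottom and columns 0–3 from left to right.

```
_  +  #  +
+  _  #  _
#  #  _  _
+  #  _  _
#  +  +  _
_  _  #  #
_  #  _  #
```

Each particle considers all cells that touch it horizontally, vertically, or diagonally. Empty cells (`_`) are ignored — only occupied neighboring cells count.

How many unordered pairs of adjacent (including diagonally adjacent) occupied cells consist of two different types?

Scan each occupied cell's neighbors to the right and below (and the two forward diagonals) so each pair is counted once.
From row 0: 4 unlike of 6 pairs (running 4/6).
From row 1: 2 unlike of 3 pairs (running 6/9).
From row 2: 2 unlike of 5 pairs (running 8/14).
From row 3: 4 unlike of 6 pairs (running 12/20).
From row 4: 4 unlike of 5 pairs (running 16/25).
From row 5: 0 unlike of 4 pairs (running 16/29).
Total adjacent occupied pairs: 29; unlike-type pairs: 16.

16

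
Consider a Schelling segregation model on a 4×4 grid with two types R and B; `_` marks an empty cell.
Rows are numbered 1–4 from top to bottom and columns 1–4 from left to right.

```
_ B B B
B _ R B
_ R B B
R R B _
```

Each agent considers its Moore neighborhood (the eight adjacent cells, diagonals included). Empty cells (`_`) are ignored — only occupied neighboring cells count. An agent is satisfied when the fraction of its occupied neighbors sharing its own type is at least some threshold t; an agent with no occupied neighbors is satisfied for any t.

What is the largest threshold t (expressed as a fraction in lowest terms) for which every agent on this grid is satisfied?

1/7

Row 1: (1,2)B 2/3 · (1,3)B 3/4 · (1,4)B 2/3
Row 2: (2,1)B 1/2 · (2,3)R 1/7 · (2,4)B 4/5
Row 3: (3,2)R 3/6 · (3,3)B 3/6 · (3,4)B 3/4
Row 4: (4,1)R 2/2 · (4,2)R 2/4 · (4,3)B 2/4
The smallest same-type fraction is 1/7 at (2,3), which reduces to 1/7. Any threshold above that leaves this agent unsatisfied.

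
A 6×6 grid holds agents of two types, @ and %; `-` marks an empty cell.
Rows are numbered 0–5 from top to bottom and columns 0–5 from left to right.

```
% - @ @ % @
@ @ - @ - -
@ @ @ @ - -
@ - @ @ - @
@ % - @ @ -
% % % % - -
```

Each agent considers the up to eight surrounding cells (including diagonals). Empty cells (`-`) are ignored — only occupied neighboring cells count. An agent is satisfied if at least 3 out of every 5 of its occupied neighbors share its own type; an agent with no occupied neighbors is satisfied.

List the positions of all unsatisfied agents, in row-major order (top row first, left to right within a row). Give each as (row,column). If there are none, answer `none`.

(0,0), (0,4), (0,5), (4,0), (4,1), (5,3)

(0,0)% 0/2 ✗
(0,2)@ 3/3 ✓
(0,3)@ 2/3 ✓
(0,4)% 0/3 ✗
(0,5)@ 0/1 ✗
(1,0)@ 3/4 ✓
(1,1)@ 5/6 ✓
(1,3)@ 4/5 ✓
(2,0)@ 4/4 ✓
(2,1)@ 6/6 ✓
(2,2)@ 6/6 ✓
(2,3)@ 4/4 ✓
(3,0)@ 3/4 ✓
(3,2)@ 5/6 ✓
(3,3)@ 5/5 ✓
(3,5)@ 1/1 ✓
(4,0)@ 1/4 ✗
(4,1)% 3/6 ✗
(4,3)@ 3/5 ✓
(4,4)@ 3/4 ✓
(5,0)% 2/3 ✓
(5,1)% 3/4 ✓
(5,2)% 3/4 ✓
(5,3)% 1/3 ✗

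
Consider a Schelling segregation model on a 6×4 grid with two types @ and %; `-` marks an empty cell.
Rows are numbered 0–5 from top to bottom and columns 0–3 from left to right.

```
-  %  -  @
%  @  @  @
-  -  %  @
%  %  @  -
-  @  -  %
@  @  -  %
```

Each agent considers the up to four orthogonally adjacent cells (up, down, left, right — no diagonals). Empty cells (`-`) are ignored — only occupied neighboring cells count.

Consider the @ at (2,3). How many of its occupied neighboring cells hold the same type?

1

Occupied neighbors of (2,3): (1,3)=@, (2,2)=%.
Same type (@): 1 of 2.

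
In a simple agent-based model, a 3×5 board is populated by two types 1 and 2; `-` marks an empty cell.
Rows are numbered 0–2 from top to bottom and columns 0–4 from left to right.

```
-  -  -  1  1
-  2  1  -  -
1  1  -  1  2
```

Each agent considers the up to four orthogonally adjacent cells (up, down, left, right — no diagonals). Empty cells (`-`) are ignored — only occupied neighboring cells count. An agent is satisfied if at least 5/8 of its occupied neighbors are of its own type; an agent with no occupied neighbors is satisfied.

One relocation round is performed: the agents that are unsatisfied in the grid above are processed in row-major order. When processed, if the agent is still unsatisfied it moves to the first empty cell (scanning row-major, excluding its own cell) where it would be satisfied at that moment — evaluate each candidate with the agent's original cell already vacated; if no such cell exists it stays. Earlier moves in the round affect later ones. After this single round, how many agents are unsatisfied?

Initially unsatisfied (in order): (1,1), (1,2), (2,1), (2,3), (2,4).
  (1,1) → (0,0).
  (1,2): now satisfied by earlier moves; stays.
  (2,1): now satisfied by earlier moves; stays.
  (2,3) → (0,2).
  (2,4): now satisfied by earlier moves; stays.
Resulting grid:
2 - 1 1 1
- - 1 - -
1 1 - - 2
All satisfied now.

0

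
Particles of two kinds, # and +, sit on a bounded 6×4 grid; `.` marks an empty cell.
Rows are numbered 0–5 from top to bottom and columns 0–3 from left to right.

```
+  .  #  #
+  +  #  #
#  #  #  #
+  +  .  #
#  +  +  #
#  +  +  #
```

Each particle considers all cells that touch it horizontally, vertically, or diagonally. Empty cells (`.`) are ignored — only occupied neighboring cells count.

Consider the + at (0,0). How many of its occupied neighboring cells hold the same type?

2

Occupied neighbors of (0,0): (1,0)=+, (1,1)=+.
Same type (+): 2 of 2.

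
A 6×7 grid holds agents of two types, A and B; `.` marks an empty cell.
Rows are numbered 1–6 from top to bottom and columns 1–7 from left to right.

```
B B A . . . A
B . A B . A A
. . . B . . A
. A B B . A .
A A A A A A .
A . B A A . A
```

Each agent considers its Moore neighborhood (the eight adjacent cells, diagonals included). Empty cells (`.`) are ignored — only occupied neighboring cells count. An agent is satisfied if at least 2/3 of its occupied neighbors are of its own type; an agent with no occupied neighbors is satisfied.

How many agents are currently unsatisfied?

9

(1,1)B 2/2 ✓
(1,2)B 2/4 ✗
(1,3)A 1/3 ✗
(1,7)A 2/2 ✓
(2,1)B 2/2 ✓
(2,3)A 1/4 ✗
(2,4)B 1/3 ✗
(2,6)A 3/3 ✓
(2,7)A 3/3 ✓
(3,4)B 3/4 ✓
(3,7)A 3/3 ✓
(4,2)A 3/4 ✓
(4,3)B 2/6 ✗
(4,4)B 2/5 ✗
(4,6)A 3/3 ✓
(5,1)A 3/3 ✓
(5,2)A 4/6 ✓
(5,3)A 4/7 ✗
(5,4)A 4/7 ✗
(5,5)A 5/6 ✓
(5,6)A 4/4 ✓
(6,1)A 2/2 ✓
(6,3)B 0/4 ✗
(6,4)A 4/5 ✓
(6,5)A 4/4 ✓
(6,7)A 1/1 ✓
Unsatisfied: (1,2), (1,3), (2,3), (2,4), (4,3), (4,4), (5,3), (5,4), (6,3) — 9 in total.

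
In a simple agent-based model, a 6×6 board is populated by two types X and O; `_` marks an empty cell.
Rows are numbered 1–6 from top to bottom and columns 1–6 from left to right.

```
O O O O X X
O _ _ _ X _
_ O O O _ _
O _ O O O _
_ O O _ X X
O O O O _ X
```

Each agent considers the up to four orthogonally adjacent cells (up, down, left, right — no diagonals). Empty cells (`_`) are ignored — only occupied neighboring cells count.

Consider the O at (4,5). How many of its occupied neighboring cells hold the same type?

1

Occupied neighbors of (4,5): (5,5)=X, (4,4)=O.
Same type (O): 1 of 2.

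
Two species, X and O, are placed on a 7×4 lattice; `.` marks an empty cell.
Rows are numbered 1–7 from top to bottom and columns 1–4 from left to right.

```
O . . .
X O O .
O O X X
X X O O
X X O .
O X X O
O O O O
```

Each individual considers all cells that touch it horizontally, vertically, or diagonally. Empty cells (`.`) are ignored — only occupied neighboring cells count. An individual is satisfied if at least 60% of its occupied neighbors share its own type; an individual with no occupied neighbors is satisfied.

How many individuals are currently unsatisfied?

(1,1)O 1/2 unhappy
(2,1)X 0/4 unhappy
(2,2)O 4/6 ok
(2,3)O 2/4 unhappy
(3,1)O 2/5 unhappy
(3,2)O 4/8 unhappy
(3,3)X 2/7 unhappy
(3,4)X 1/4 unhappy
(4,1)X 3/5 ok
(4,2)X 4/8 unhappy
(4,3)O 3/7 unhappy
(4,4)O 2/4 unhappy
(5,1)X 4/5 ok
(5,2)X 5/8 ok
(5,3)O 3/7 unhappy
(6,1)O 2/5 unhappy
(6,2)X 3/8 unhappy
(6,3)X 2/7 unhappy
(6,4)O 3/4 ok
(7,1)O 2/3 ok
(7,2)O 3/5 ok
(7,3)O 3/5 ok
(7,4)O 2/3 ok
Unsatisfied: (1,1), (2,1), (2,3), (3,1), (3,2), (3,3), (3,4), (4,2), (4,3), (4,4), (5,3), (6,1), (6,2), (6,3) — 14 in total.

14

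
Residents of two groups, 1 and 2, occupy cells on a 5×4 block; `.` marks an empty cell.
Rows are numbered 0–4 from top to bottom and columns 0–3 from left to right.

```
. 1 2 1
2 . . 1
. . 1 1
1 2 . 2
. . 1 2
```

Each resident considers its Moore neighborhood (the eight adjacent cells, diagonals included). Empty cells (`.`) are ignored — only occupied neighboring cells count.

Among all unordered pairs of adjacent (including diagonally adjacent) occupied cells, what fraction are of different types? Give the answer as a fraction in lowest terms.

Scan each occupied cell's neighbors to the right and below (and the two forward diagonals) so each pair is counted once.
From row 0: 4 unlike of 5 pairs (running 4/5).
From row 1: 0 unlike of 2 pairs (running 4/7).
From row 2: 3 unlike of 4 pairs (running 7/11).
From row 3: 3 unlike of 4 pairs (running 10/15).
From row 4: 1 unlike of 1 pairs (running 11/16).
Total adjacent occupied pairs: 16; unlike-type pairs: 11.
11/16 is already in lowest terms.

11/16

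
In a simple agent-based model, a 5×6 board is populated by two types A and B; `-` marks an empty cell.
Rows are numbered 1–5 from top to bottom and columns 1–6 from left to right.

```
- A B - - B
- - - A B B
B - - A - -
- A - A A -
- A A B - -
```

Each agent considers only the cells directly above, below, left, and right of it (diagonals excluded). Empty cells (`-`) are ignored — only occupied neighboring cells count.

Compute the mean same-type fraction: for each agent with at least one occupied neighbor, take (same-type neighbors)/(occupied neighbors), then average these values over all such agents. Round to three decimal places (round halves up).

0.628

Row 1: (1,2)A 0/1 · (1,3)B 0/1 · (1,6)B 1/1
Row 2: (2,4)A 1/2 · (2,5)B 1/2 · (2,6)B 2/2
Row 3: (3,1)B — no occupied neighbors · (3,4)A 2/2
Row 4: (4,2)A 1/1 · (4,4)A 2/3 · (4,5)A 1/1
Row 5: (5,2)A 2/2 · (5,3)A 1/2 · (5,4)B 0/2
Sum over 13 agents: 0/1 + 0/1 + 1/1 + 1/2 + 1/2 + 2/2 + 2/2 + 1/1 + 2/3 + 1/1 + 2/2 + 1/2 + 0/2 = 49/6; mean = 49/6 ÷ 13 = 49/78 = 0.628205… → 0.628.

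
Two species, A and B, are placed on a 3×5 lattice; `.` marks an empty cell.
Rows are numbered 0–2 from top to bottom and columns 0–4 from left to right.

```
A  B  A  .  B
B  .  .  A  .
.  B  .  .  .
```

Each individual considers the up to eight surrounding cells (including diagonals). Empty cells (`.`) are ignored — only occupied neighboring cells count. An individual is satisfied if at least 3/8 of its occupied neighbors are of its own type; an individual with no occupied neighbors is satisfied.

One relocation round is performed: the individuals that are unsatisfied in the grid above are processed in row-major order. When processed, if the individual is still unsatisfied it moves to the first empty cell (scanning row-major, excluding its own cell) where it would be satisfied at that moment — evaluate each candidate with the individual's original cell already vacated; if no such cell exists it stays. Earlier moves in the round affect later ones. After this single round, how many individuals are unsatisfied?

Initially unsatisfied (in order): (0,0), (0,1), (0,4).
  (0,0) → (0,3).
  (0,1): now satisfied by earlier moves; stays.
  (0,4) → (0,0).
Resulting grid:
B B A A .
B . . A .
. B . . .
All satisfied now.

0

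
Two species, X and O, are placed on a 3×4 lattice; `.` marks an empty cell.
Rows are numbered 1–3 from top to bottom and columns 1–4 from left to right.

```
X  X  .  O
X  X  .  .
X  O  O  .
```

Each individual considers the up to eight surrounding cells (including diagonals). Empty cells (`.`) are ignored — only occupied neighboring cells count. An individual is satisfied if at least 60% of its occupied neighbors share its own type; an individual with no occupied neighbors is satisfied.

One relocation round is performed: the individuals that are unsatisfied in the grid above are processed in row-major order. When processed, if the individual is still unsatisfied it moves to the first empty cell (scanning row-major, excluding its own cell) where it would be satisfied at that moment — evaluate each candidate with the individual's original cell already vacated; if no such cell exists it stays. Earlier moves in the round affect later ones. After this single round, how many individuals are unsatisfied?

0

Initially unsatisfied (in order): (3,2), (3,3).
  (3,2) → (2,4).
  (3,3) → (3,4).
Resulting grid:
X X . O
X X . O
X . . O
All satisfied now.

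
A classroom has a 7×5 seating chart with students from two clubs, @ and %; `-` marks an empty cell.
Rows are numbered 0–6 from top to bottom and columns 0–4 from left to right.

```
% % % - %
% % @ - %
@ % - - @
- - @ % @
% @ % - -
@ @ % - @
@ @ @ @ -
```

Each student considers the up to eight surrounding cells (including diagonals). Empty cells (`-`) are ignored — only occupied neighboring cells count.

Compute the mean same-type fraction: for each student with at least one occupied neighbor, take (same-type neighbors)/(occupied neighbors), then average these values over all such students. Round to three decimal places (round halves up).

0.557

Row 0: (0,0)% 3/3 · (0,1)% 4/5 · (0,2)% 2/3 · (0,4)% 1/1
Row 1: (1,0)% 4/5 · (1,1)% 5/7 · (1,2)@ 0/4 · (1,4)% 1/2
Row 2: (2,0)@ 0/3 · (2,1)% 2/5 · (2,4)@ 1/3
Row 3: (3,2)@ 1/4 · (3,3)% 1/4 · (3,4)@ 1/2
Row 4: (4,0)% 0/3 · (4,1)@ 3/6 · (4,2)% 2/5
Row 5: (5,0)@ 4/5 · (5,1)@ 5/8 · (5,2)% 1/6 · (5,4)@ 1/1
Row 6: (6,0)@ 3/3 · (6,1)@ 4/5 · (6,2)@ 3/4 · (6,3)@ 2/3
Sum over 25 students: 3/3 + 4/5 + 2/3 + 1/1 + 4/5 + 5/7 + 0/4 + 1/2 + 0/3 + 2/5 + 1/3 + 1/4 + 1/4 + 1/2 + 0/3 + 3/6 + 2/5 + 4/5 + 5/8 + 1/6 + 1/1 + 3/3 + 4/5 + 3/4 + 2/3 = 2339/168; mean = 2339/168 ÷ 25 = 2339/4200 = 0.556904… → 0.557.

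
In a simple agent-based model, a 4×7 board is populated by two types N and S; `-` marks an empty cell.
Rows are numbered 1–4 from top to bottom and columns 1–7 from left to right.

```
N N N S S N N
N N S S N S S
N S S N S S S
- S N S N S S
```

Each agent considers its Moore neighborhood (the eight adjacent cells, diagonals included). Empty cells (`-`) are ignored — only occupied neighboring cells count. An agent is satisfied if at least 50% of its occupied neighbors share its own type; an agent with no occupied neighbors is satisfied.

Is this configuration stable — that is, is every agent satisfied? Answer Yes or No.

Row 1: (1,1)N 3/3 satisfied · (1,2)N 4/5 satisfied · (1,3)N 2/5 not · (1,4)S 3/5 satisfied · (1,5)S 3/5 satisfied · (1,6)N 2/5 not · (1,7)N 1/3 not
Row 2: (2,1)N 4/5 satisfied · (2,2)N 5/8 satisfied · (2,3)S 4/8 satisfied · (2,4)S 5/8 satisfied · (2,5)N 2/8 not · (2,6)S 5/8 satisfied · (2,7)S 3/5 satisfied
Row 3: (3,1)N 2/4 satisfied · (3,2)S 3/7 not · (3,3)S 5/8 satisfied · (3,4)N 3/8 not · (3,5)S 5/8 satisfied · (3,6)S 6/8 satisfied · (3,7)S 5/5 satisfied
Row 4: (4,2)S 2/4 satisfied · (4,3)N 1/5 not · (4,4)S 2/5 not · (4,5)N 1/5 not · (4,6)S 4/5 satisfied · (4,7)S 3/3 satisfied
For instance (1,3) has only 2/5 same-type neighbors, below 1/2.

No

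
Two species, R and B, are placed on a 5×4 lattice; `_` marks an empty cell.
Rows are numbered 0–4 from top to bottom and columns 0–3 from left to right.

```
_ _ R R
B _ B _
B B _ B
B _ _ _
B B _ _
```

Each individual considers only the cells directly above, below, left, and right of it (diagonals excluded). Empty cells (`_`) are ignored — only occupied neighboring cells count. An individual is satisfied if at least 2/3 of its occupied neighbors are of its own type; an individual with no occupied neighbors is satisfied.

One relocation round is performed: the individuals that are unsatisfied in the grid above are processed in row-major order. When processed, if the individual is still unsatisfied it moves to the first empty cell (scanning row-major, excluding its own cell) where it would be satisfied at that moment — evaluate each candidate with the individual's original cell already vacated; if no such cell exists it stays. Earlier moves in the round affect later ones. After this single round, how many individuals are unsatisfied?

Initially unsatisfied (in order): (0,2), (1,2).
  (0,2) → (0,1).
  (1,2): now satisfied by earlier moves; stays.
Resulting grid:
_ R _ R
B _ B _
B B _ B
B _ _ _
B B _ _
All satisfied now.

0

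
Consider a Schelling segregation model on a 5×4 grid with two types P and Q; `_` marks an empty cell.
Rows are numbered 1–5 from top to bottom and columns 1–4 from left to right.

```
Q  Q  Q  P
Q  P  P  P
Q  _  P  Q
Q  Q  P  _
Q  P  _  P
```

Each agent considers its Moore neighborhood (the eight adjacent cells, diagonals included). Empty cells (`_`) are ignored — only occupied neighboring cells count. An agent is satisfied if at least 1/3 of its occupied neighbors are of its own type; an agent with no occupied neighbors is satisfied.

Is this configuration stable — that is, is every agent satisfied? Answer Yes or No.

No

(1,1)Q 2/3 ✓
(1,2)Q 3/5 ✓
(1,3)Q 1/5 ✗
(1,4)P 2/3 ✓
(2,1)Q 3/4 ✓
(2,2)P 2/7 ✗
(2,3)P 4/7 ✓
(2,4)P 3/5 ✓
(3,1)Q 3/4 ✓
(3,3)P 4/6 ✓
(3,4)Q 0/4 ✗
(4,1)Q 3/4 ✓
(4,2)Q 3/6 ✓
(4,3)P 3/5 ✓
(5,1)Q 2/3 ✓
(5,2)P 1/4 ✗
(5,4)P 1/1 ✓
For instance (1,3) has only 1/5 same-type neighbors, below 1/3.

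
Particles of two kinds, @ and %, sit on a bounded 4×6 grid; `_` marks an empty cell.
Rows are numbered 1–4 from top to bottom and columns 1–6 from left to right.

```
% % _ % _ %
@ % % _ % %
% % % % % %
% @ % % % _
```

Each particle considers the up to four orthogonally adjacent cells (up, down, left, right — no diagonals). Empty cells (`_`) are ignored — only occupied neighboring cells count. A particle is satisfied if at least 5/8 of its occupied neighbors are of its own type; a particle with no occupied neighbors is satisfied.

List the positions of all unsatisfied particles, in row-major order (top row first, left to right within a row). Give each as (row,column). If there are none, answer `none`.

(1,1), (2,1), (4,1), (4,2)

Row 1: (1,1)% 1/2 unhappy · (1,2)% 2/2 ok · (1,4)% 0/0 ok · (1,6)% 1/1 ok
Row 2: (2,1)@ 0/3 unhappy · (2,2)% 3/4 ok · (2,3)% 2/2 ok · (2,5)% 2/2 ok · (2,6)% 3/3 ok
Row 3: (3,1)% 2/3 ok · (3,2)% 3/4 ok · (3,3)% 4/4 ok · (3,4)% 3/3 ok · (3,5)% 4/4 ok · (3,6)% 2/2 ok
Row 4: (4,1)% 1/2 unhappy · (4,2)@ 0/3 unhappy · (4,3)% 2/3 ok · (4,4)% 3/3 ok · (4,5)% 2/2 ok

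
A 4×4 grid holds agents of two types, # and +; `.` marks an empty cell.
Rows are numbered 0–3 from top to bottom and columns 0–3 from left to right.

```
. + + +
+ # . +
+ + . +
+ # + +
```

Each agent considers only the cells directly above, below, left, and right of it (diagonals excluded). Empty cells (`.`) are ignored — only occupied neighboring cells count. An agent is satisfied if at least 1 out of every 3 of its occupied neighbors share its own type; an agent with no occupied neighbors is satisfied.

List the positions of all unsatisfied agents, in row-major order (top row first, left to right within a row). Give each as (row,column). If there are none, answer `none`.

(1,1), (3,1)

(0,1)+ 1/2 ✓
(0,2)+ 2/2 ✓
(0,3)+ 2/2 ✓
(1,0)+ 1/2 ✓
(1,1)# 0/3 ✗
(1,3)+ 2/2 ✓
(2,0)+ 3/3 ✓
(2,1)+ 1/3 ✓
(2,3)+ 2/2 ✓
(3,0)+ 1/2 ✓
(3,1)# 0/3 ✗
(3,2)+ 1/2 ✓
(3,3)+ 2/2 ✓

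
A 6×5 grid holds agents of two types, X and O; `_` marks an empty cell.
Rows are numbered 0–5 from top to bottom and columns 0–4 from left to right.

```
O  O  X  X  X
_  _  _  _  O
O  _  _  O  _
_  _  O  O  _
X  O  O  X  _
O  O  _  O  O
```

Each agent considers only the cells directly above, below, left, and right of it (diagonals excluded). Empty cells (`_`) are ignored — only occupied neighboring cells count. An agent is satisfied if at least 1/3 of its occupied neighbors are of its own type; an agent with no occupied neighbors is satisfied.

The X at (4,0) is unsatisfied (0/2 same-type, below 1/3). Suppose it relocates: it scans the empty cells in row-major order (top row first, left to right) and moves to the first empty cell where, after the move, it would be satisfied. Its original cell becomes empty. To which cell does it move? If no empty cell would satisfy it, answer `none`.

Vacating (4,0). Empty cells in order:
  (1,0): 0/2 same-type → still unsatisfied.
  (1,1): 0/1 same-type → still unsatisfied.
  (1,2): 1/1 same-type → satisfied — stop here.

(1,2)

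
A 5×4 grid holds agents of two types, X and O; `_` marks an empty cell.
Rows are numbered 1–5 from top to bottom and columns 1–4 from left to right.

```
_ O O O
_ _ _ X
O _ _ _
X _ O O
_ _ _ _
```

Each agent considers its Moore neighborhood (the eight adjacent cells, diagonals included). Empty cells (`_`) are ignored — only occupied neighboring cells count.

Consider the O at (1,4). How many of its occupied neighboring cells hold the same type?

Occupied neighbors of (1,4): (1,3)=O, (2,4)=X.
Same type (O): 1 of 2.

1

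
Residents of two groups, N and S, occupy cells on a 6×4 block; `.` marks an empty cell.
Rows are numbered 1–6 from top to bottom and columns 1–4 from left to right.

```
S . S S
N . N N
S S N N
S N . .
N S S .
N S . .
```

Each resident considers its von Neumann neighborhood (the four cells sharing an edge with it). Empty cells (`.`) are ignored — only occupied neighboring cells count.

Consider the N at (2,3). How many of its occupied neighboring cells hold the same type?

Occupied neighbors of (2,3): (1,3)=S, (3,3)=N, (2,4)=N.
Same type (N): 2 of 3.

2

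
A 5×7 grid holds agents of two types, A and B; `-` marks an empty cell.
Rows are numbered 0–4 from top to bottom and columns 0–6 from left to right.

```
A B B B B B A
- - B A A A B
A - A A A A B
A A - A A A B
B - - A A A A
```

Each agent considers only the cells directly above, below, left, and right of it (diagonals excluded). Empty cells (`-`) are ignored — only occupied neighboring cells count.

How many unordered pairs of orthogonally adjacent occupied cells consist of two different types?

Scan each occupied cell's neighbors to the right and below so each pair is counted once.
Row 0: A(0,0)–B(0,1)≠ B(0,1)–B(0,2)= B(0,2)–B(0,3)= B(0,2)–B(1,2)= B(0,3)–B(0,4)= B(0,3)–A(1,3)≠ B(0,4)–B(0,5)= B(0,4)–A(1,4)≠ B(0,5)–A(0,6)≠ B(0,5)–A(1,5)≠ A(0,6)–B(1,6)≠  → 6/11 unlike.
Row 1: B(1,2)–A(1,3)≠ B(1,2)–A(2,2)≠ A(1,3)–A(1,4)= A(1,3)–A(2,3)= A(1,4)–A(1,5)= A(1,4)–A(2,4)= A(1,5)–B(1,6)≠ A(1,5)–A(2,5)= B(1,6)–B(2,6)=  → 3/9 unlike.
Row 2: A(2,0)–A(3,0)= A(2,2)–A(2,3)= A(2,3)–A(2,4)= A(2,3)–A(3,3)= A(2,4)–A(2,5)= A(2,4)–A(3,4)= A(2,5)–B(2,6)≠ A(2,5)–A(3,5)= B(2,6)–B(3,6)=  → 1/9 unlike.
Row 3: A(3,0)–A(3,1)= A(3,0)–B(4,0)≠ A(3,3)–A(3,4)= A(3,3)–A(4,3)= A(3,4)–A(3,5)= A(3,4)–A(4,4)= A(3,5)–B(3,6)≠ A(3,5)–A(4,5)= B(3,6)–A(4,6)≠  → 3/9 unlike.
Row 4: A(4,3)–A(4,4)= A(4,4)–A(4,5)= A(4,5)–A(4,6)=  → 0/3 unlike.
Total adjacent occupied pairs: 41; unlike-type pairs: 13.

13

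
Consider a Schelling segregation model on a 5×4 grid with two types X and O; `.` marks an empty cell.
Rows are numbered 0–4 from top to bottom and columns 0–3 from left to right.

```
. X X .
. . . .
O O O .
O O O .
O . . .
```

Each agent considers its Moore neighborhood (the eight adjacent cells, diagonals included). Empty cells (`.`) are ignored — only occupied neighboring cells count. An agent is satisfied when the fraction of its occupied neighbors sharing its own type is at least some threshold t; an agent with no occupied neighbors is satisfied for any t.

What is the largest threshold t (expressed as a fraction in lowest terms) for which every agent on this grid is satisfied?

1/1

(0,1)X 1/1
(0,2)X 1/1
(2,0)O 3/3
(2,1)O 5/5
(2,2)O 3/3
(3,0)O 4/4
(3,1)O 6/6
(3,2)O 3/3
(4,0)O 2/2
The smallest same-type fraction is 1/1 at (0,1), which reduces to 1/1. Any threshold above that leaves this agent unsatisfied.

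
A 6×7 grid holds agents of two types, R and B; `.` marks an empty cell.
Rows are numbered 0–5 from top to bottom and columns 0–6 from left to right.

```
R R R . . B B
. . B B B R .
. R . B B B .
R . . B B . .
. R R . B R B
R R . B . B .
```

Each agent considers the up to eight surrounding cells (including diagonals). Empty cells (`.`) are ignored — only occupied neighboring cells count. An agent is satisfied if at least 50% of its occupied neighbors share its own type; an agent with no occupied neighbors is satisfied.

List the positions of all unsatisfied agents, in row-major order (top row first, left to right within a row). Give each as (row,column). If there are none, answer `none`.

Row 0: (0,0)R 1/1 satisfied · (0,1)R 2/3 satisfied · (0,2)R 1/3 not · (0,5)B 2/3 satisfied · (0,6)B 1/2 satisfied
Row 1: (1,2)B 2/5 not · (1,3)B 4/5 satisfied · (1,4)B 5/6 satisfied · (1,5)R 0/5 not
Row 2: (2,1)R 1/2 satisfied · (2,3)B 6/6 satisfied · (2,4)B 6/7 satisfied · (2,5)B 3/4 satisfied
Row 3: (3,0)R 2/2 satisfied · (3,3)B 4/5 satisfied · (3,4)B 5/6 satisfied
Row 4: (4,1)R 4/4 satisfied · (4,2)R 2/4 satisfied · (4,4)B 4/5 satisfied · (4,5)R 0/4 not · (4,6)B 1/2 satisfied
Row 5: (5,0)R 2/2 satisfied · (5,1)R 3/3 satisfied · (5,3)B 1/2 satisfied · (5,5)B 2/3 satisfied

(0,2), (1,2), (1,5), (4,5)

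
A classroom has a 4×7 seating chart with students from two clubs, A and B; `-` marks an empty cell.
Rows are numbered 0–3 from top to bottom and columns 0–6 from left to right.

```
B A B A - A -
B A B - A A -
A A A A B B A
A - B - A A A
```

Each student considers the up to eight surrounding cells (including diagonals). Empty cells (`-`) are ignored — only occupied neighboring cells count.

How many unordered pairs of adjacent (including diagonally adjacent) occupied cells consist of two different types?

Scan each occupied cell's neighbors to the right and below (and the two forward diagonals) so each pair is counted once.
Row 0: B(0,0)–A(0,1)≠ B(0,0)–B(1,0)= B(0,0)–A(1,1)≠ A(0,1)–B(0,2)≠ A(0,1)–A(1,1)= A(0,1)–B(1,2)≠ A(0,1)–B(1,0)≠ B(0,2)–A(0,3)≠ B(0,2)–B(1,2)= B(0,2)–A(1,1)≠ A(0,3)–A(1,4)= A(0,3)–B(1,2)≠ A(0,5)–A(1,5)= A(0,5)–A(1,4)=  → 8/14 unlike.
Row 1: B(1,0)–A(1,1)≠ B(1,0)–A(2,0)≠ B(1,0)–A(2,1)≠ A(1,1)–B(1,2)≠ A(1,1)–A(2,1)= A(1,1)–A(2,2)= A(1,1)–A(2,0)= B(1,2)–A(2,2)≠ B(1,2)–A(2,3)≠ B(1,2)–A(2,1)≠ A(1,4)–A(1,5)= A(1,4)–B(2,4)≠ A(1,4)–B(2,5)≠ A(1,4)–A(2,3)= A(1,5)–B(2,5)≠ A(1,5)–A(2,6)= A(1,5)–B(2,4)≠  → 11/17 unlike.
Row 2: A(2,0)–A(2,1)= A(2,0)–A(3,0)= A(2,1)–A(2,2)= A(2,1)–B(3,2)≠ A(2,1)–A(3,0)= A(2,2)–A(2,3)= A(2,2)–B(3,2)≠ A(2,3)–B(2,4)≠ A(2,3)–A(3,4)= A(2,3)–B(3,2)≠ B(2,4)–B(2,5)= B(2,4)–A(3,4)≠ B(2,4)–A(3,5)≠ B(2,5)–A(2,6)≠ B(2,5)–A(3,5)≠ B(2,5)–A(3,6)≠ B(2,5)–A(3,4)≠ A(2,6)–A(3,6)= A(2,6)–A(3,5)=  → 10/19 unlike.
Row 3: A(3,4)–A(3,5)= A(3,5)–A(3,6)=  → 0/2 unlike.
Total adjacent occupied pairs: 52; unlike-type pairs: 29.

29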